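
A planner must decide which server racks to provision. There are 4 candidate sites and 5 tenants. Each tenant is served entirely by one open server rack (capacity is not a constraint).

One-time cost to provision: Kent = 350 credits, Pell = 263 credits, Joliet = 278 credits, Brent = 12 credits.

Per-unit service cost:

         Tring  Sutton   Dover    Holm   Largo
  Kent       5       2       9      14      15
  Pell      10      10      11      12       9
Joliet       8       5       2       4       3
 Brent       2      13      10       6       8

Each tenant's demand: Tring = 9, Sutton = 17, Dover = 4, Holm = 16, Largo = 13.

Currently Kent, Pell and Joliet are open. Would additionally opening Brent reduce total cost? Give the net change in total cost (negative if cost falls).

Yes — net change −15 (cost falls by 15).

Current service cost with {Kent, Pell, Joliet}: 190.
Adding Brent: each tenant re-picks its cheapest; new service cost 163, saving 27.
Extra fixed cost: 12. Net change = 12 − 27 = -15.
(Totals: 1081 → 1066.)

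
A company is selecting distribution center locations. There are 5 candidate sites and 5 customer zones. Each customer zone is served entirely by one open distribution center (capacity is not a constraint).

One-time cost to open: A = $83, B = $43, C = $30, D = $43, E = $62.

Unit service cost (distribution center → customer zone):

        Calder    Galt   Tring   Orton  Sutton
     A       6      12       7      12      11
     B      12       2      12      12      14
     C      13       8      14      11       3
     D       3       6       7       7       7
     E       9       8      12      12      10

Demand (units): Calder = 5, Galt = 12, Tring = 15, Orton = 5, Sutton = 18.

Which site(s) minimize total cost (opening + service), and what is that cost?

For any fixed open set, each customer zone goes to its cheapest open site; total = fixed + service.
{B, C, D}: Calder→D 3·5=15, Galt→B 2·12=24, Tring→D 7·15=105, Orton→D 7·5=35, Sutton→C 3·18=54. Service 233; fixed 116; total 349.
{C, D}: service 281 + fixed 73 = 354
{B, D}: service 305 + fixed 86 = 391
{A, B, C, D, E}: Calder→D 3·5=15, Galt→B 2·12=24, Tring→A 7·15=105, Orton→D 7·5=35, Sutton→C 3·18=54. Service 233; fixed 261; total 494.
No other subset beats 349.

Open B, C and D; minimum total cost 349.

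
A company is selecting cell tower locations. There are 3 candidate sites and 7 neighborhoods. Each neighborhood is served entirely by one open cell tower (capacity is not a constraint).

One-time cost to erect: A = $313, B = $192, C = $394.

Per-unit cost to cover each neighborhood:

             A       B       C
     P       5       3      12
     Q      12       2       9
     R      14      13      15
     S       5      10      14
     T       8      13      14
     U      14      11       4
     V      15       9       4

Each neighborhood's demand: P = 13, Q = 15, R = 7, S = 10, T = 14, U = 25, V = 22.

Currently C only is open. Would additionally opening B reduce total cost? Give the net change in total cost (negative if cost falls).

Current service cost with {C}: 920.
Adding B: each neighborhood re-picks its cheapest; new service cost 630, saving 290.
Extra fixed cost: 192. Net change = 192 − 290 = -98.
(Totals: 1314 → 1216.)

Yes — net change −98 (cost falls by 98).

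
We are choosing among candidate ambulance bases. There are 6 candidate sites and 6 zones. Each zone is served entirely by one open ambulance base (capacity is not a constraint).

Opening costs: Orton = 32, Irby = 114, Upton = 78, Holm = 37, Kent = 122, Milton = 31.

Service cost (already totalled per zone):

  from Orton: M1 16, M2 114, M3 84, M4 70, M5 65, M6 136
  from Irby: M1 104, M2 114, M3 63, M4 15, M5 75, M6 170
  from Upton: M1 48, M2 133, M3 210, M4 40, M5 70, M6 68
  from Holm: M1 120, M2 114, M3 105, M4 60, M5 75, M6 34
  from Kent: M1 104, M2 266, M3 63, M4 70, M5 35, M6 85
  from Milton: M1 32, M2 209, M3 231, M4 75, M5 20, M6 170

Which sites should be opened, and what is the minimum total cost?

Open Orton, Holm and Milton; minimum total cost 428.

For any fixed open set, each zone goes to its cheapest open site; total = fixed + service.
{Orton, Holm, Milton}: M1→Orton 16, M2→Orton 114, M3→Orton 84, M4→Holm 60, M5→Milton 20, M6→Holm 34. Service 328; fixed 100; total 428.
{Holm, Milton}: service 365 + fixed 68 = 433
{Orton, Holm}: M1→Orton 16, M2→Orton 114, M3→Orton 84, M4→Holm 60, M5→Orton 65, M6→Holm 34. Service 373; fixed 69; total 442.
{Orton, Irby, Upton, Holm, Kent, Milton}: service 262 + fixed 414 = 676
No other subset beats 428.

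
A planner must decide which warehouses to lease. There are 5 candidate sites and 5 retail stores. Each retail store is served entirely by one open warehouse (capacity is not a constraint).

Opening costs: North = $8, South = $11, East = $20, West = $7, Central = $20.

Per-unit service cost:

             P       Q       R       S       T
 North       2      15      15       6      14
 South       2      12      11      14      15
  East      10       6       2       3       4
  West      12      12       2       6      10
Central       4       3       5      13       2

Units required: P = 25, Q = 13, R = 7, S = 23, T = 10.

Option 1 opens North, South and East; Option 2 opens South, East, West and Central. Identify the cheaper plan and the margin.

Option 1: {North, South, East}: P→North 2·25=50, Q→East 6·13=78, R→East 2·7=14, S→East 3·23=69, T→East 4·10=40. Service 251; fixed 39; total 290.
Option 2: {South, East, West, Central}: P→South 2·25=50, Q→Central 3·13=39, R→East 2·7=14, S→East 3·23=69, T→Central 2·10=20. Service 192; fixed 58; total 250.
Difference: |290 − 250| = 40.

Option 2 is cheaper by 40.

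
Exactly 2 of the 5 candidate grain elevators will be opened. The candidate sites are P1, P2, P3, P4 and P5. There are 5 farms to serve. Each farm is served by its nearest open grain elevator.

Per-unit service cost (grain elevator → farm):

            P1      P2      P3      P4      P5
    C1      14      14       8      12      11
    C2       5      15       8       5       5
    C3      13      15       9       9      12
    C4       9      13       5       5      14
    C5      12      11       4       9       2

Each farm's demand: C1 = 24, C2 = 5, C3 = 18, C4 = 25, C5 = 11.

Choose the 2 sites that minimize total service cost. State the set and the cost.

With exactly 2 open, each farm uses its cheapest among the chosen.
{P3, P5}: C1→P3 8·24=192, C2→P5 5·5=25, C3→P3 9·18=162, C4→P3 5·25=125, C5→P5 2·11=22. Service cost 526.
{P1, P3}: service cost 548
{P3, P4}: service cost 548
Among all 10 size-2 choices, {P3, P5} is lowest.

Choose P3 and P5; total service cost 526.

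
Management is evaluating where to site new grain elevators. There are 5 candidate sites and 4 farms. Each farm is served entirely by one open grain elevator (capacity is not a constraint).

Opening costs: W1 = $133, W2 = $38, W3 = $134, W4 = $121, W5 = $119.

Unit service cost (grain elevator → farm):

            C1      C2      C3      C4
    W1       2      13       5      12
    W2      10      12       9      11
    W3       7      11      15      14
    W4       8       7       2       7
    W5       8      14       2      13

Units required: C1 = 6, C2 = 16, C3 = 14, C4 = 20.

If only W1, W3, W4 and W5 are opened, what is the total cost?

Each farm is assigned to its cheapest site among the open ones.
{W1, W3, W4, W5}: C1→W1 2·6=12, C2→W4 7·16=112, C3→W4 2·14=28, C4→W4 7·20=140. Service 292; fixed 507; total 799.

Total cost: 799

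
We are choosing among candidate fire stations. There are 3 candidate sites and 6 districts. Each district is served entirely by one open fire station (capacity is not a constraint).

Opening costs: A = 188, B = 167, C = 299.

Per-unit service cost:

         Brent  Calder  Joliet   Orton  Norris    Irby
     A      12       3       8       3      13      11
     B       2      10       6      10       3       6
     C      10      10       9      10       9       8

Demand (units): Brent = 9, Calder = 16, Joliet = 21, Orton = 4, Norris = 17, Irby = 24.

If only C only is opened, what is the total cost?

Each district is assigned to its cheapest site among the open ones.
{C}: Brent→C 10·9=90, Calder→C 10·16=160, Joliet→C 9·21=189, Orton→C 10·4=40, Norris→C 9·17=153, Irby→C 8·24=192. Service 824; fixed 299; total 1123.

Total cost: 1123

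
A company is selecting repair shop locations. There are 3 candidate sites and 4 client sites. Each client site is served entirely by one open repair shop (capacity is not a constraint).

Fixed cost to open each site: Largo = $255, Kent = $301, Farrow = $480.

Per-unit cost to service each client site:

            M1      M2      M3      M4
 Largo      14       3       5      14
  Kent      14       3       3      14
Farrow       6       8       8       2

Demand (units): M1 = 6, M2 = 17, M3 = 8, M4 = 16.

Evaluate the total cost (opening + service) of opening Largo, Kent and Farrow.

Total cost: 1179

Each client site is assigned to its cheapest site among the open ones.
{Largo, Kent, Farrow}: M1→Farrow 6·6=36, M2→Largo 3·17=51, M3→Kent 3·8=24, M4→Farrow 2·16=32. Service 143; fixed 1036; total 1179.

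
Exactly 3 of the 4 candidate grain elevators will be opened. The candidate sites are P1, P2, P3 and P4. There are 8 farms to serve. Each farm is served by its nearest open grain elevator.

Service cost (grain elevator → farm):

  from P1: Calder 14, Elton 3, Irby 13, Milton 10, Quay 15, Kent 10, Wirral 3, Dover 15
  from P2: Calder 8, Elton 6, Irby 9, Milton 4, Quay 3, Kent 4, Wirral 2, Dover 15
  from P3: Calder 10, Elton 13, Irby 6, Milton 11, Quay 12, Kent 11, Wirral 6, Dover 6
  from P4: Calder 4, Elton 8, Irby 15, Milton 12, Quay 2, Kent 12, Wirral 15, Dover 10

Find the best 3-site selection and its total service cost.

Choose P2, P3 and P4; total service cost 34.

With exactly 3 open, each farm uses its cheapest among the chosen.
{P2, P3, P4}: Calder→P4 4, Elton→P2 6, Irby→P3 6, Milton→P2 4, Quay→P4 2, Kent→P2 4, Wirral→P2 2, Dover→P3 6. Service cost 34.
{P1, P2, P3}: service cost 36
{P1, P2, P4}: service cost 38
Among all 4 size-3 choices, {P2, P3, P4} is lowest.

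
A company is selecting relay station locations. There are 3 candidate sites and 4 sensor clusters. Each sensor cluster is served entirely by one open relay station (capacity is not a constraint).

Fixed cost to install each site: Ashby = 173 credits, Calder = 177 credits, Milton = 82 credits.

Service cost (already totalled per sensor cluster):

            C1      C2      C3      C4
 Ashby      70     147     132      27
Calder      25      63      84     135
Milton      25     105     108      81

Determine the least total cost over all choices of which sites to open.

For any fixed open set, each sensor cluster goes to its cheapest open site; total = fixed + service.
{Milton}: C1→Milton 25, C2→Milton 105, C3→Milton 108, C4→Milton 81. Service 319; fixed 82; total 401.
{Calder}: service 307 + fixed 177 = 484
{Calder, Milton}: service 253 + fixed 259 = 512
{Ashby, Calder, Milton}: service 199 + fixed 432 = 631
No other subset beats 401.

Minimum total cost: 401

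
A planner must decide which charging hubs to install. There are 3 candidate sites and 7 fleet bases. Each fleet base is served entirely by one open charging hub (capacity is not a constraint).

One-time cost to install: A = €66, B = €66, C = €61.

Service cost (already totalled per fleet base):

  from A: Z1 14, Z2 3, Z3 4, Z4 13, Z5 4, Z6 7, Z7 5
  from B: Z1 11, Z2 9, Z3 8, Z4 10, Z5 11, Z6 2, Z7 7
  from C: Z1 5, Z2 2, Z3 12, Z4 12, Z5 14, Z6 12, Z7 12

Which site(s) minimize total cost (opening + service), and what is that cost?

For any fixed open set, each fleet base goes to its cheapest open site; total = fixed + service.
{A}: Z1→A 14, Z2→A 3, Z3→A 4, Z4→A 13, Z5→A 4, Z6→A 7, Z7→A 5. Service 50; fixed 66; total 116.
{B}: service 58 + fixed 66 = 124
{C}: service 69 + fixed 61 = 130
{A, B, C}: service 32 + fixed 193 = 225
No other subset beats 116.

Open A only; minimum total cost 116.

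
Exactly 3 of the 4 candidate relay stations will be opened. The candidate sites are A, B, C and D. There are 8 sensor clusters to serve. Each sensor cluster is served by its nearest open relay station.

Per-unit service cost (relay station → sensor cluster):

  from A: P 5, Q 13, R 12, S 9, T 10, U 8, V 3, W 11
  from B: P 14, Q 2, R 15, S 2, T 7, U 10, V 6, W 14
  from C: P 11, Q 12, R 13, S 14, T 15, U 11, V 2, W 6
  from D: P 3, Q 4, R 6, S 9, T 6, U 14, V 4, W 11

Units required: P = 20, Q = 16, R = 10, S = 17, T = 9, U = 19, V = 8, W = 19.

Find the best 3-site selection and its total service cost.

Choose B, C and D; total service cost 560.

With exactly 3 open, each sensor cluster uses its cheapest among the chosen.
{B, C, D}: P→D 3·20=60, Q→B 2·16=32, R→D 6·10=60, S→B 2·17=34, T→D 6·9=54, U→B 10·19=190, V→C 2·8=16, W→C 6·19=114. Service cost 560.
{A, B, D}: service cost 625
{A, B, C}: service cost 631
Among all 4 size-3 choices, {B, C, D} is lowest.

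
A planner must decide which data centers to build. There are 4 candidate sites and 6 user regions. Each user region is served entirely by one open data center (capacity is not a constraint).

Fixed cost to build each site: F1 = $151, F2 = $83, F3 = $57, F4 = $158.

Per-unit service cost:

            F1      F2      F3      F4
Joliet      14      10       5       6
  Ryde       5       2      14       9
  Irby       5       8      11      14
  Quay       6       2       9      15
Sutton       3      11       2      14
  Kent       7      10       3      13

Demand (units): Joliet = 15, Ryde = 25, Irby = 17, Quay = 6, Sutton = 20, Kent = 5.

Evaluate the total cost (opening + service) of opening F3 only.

Total cost: 778

Each user region is assigned to its cheapest site among the open ones.
{F3}: Joliet→F3 5·15=75, Ryde→F3 14·25=350, Irby→F3 11·17=187, Quay→F3 9·6=54, Sutton→F3 2·20=40, Kent→F3 3·5=15. Service 721; fixed 57; total 778.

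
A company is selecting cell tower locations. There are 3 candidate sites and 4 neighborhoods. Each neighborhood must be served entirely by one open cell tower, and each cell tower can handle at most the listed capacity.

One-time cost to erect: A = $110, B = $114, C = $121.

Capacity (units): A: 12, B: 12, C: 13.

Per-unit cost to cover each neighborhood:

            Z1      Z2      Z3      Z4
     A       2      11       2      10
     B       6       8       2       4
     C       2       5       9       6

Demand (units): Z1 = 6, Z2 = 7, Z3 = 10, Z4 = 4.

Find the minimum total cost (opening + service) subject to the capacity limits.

Minimum total cost: 428

Open {A, B, C}: Z1→C 2·6=12, Z2→C 5·7=35, Z3→A 2·10=20, Z4→B 4·4=16.
Loads: A carries 10/12, B carries 4/12, C carries 13/13. Service 83; fixed 345; total 428.
Next best feasible plan costs 436.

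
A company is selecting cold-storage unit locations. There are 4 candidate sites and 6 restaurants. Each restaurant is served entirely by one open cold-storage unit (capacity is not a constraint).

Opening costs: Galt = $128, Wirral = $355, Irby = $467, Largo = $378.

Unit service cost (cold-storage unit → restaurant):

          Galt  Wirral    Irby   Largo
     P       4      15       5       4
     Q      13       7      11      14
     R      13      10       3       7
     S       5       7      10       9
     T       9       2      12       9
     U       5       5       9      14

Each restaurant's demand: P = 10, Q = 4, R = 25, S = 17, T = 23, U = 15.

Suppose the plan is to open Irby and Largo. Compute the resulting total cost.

Total cost: 1499

Each restaurant is assigned to its cheapest site among the open ones.
{Irby, Largo}: P→Largo 4·10=40, Q→Irby 11·4=44, R→Irby 3·25=75, S→Largo 9·17=153, T→Largo 9·23=207, U→Irby 9·15=135. Service 654; fixed 845; total 1499.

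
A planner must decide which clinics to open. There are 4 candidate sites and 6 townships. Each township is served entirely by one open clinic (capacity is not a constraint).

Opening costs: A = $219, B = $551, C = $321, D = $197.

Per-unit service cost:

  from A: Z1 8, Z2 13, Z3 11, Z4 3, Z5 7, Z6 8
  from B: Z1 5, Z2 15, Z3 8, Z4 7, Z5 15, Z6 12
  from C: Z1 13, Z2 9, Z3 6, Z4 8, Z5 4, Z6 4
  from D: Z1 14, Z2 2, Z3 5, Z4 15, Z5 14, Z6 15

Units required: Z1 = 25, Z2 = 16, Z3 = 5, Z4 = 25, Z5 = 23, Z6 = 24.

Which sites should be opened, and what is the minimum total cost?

For any fixed open set, each township goes to its cheapest open site; total = fixed + service.
{A, D}: Z1→A 8·25=200, Z2→D 2·16=32, Z3→D 5·5=25, Z4→A 3·25=75, Z5→A 7·23=161, Z6→A 8·24=192. Service 685; fixed 416; total 1101.
{A}: Z1→A 8·25=200, Z2→A 13·16=208, Z3→A 11·5=55, Z4→A 3·25=75, Z5→A 7·23=161, Z6→A 8·24=192. Service 891; fixed 219; total 1110.
{A, C}: Z1→A 8·25=200, Z2→C 9·16=144, Z3→C 6·5=30, Z4→A 3·25=75, Z5→C 4·23=92, Z6→C 4·24=96. Service 637; fixed 540; total 1177.
{A, B, C, D}: Z1→B 5·25=125, Z2→D 2·16=32, Z3→D 5·5=25, Z4→A 3·25=75, Z5→C 4·23=92, Z6→C 4·24=96. Service 445; fixed 1288; total 1733.
(All 15 nonempty subsets were checked; A and D is lowest.)

Open A and D; minimum total cost 1101.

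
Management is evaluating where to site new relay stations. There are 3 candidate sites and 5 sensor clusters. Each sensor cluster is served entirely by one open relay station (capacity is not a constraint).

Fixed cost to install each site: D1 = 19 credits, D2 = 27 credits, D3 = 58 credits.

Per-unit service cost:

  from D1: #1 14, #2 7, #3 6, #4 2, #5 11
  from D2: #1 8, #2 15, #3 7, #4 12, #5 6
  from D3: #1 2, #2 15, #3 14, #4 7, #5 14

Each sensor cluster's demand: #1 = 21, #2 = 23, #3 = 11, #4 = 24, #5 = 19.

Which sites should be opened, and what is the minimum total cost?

For any fixed open set, each sensor cluster goes to its cheapest open site; total = fixed + service.
{D1, D2, D3}: #1→D3 2·21=42, #2→D1 7·23=161, #3→D1 6·11=66, #4→D1 2·24=48, #5→D2 6·19=114. Service 431; fixed 104; total 535.
{D1, D2}: service 557 + fixed 46 = 603
{D1, D3}: #1→D3 2·21=42, #2→D1 7·23=161, #3→D1 6·11=66, #4→D1 2·24=48, #5→D1 11·19=209. Service 526; fixed 77; total 603.
{D1}: service 778 + fixed 19 = 797
No other subset beats 535.

Open D1, D2 and D3; minimum total cost 535.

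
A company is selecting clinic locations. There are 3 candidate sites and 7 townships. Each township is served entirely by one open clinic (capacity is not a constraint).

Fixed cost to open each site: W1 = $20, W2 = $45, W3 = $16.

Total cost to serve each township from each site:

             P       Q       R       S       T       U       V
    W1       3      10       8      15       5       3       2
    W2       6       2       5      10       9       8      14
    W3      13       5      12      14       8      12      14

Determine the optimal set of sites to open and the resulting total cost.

For any fixed open set, each township goes to its cheapest open site; total = fixed + service.
{W1}: P→W1 3, Q→W1 10, R→W1 8, S→W1 15, T→W1 5, U→W1 3, V→W1 2. Service 46; fixed 20; total 66.
{W1, W3}: service 40 + fixed 36 = 76
{W3}: P→W3 13, Q→W3 5, R→W3 12, S→W3 14, T→W3 8, U→W3 12, V→W3 14. Service 78; fixed 16; total 94.
{W1, W2, W3}: service 30 + fixed 81 = 111
(All 7 nonempty subsets were checked; W1 only is lowest.)

Open W1 only; minimum total cost 66.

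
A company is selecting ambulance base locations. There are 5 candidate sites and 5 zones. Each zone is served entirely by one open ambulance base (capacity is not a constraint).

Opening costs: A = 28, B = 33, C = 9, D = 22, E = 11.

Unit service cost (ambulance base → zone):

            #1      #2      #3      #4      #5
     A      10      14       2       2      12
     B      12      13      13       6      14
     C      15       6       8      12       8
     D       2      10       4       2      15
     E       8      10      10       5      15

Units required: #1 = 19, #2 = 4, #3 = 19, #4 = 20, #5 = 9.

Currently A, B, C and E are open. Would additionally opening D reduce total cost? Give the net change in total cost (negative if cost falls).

Current service cost with {A, B, C, E}: 326.
Adding D: each zone re-picks its cheapest; new service cost 212, saving 114.
Extra fixed cost: 22. Net change = 22 − 114 = -92.
(Totals: 407 → 315.)

Yes — net change −92 (cost falls by 92).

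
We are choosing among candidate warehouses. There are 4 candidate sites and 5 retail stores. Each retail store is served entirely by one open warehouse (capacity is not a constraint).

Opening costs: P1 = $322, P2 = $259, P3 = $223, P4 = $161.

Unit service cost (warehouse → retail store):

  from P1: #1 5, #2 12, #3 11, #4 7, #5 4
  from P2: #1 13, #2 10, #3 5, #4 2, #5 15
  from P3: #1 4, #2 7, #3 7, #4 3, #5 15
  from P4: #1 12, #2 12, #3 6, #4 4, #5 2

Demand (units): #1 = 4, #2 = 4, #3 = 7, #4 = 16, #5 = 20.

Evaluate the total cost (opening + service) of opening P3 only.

Each retail store is assigned to its cheapest site among the open ones.
{P3}: #1→P3 4·4=16, #2→P3 7·4=28, #3→P3 7·7=49, #4→P3 3·16=48, #5→P3 15·20=300. Service 441; fixed 223; total 664.

Total cost: 664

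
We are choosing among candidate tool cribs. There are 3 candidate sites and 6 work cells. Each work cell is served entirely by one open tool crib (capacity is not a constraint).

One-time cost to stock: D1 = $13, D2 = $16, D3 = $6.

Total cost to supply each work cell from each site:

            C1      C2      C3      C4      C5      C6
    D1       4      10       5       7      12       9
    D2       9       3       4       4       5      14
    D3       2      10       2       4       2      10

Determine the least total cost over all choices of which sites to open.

For any fixed open set, each work cell goes to its cheapest open site; total = fixed + service.
{D3}: C1→D3 2, C2→D3 10, C3→D3 2, C4→D3 4, C5→D3 2, C6→D3 10. Service 30; fixed 6; total 36.
{D2, D3}: service 23 + fixed 22 = 45
{D1, D3}: C1→D3 2, C2→D1 10, C3→D3 2, C4→D3 4, C5→D3 2, C6→D1 9. Service 29; fixed 19; total 48.
{D1, D2, D3}: C1→D3 2, C2→D2 3, C3→D3 2, C4→D2 4, C5→D3 2, C6→D1 9. Service 22; fixed 35; total 57.
No other subset beats 36.

Minimum total cost: 36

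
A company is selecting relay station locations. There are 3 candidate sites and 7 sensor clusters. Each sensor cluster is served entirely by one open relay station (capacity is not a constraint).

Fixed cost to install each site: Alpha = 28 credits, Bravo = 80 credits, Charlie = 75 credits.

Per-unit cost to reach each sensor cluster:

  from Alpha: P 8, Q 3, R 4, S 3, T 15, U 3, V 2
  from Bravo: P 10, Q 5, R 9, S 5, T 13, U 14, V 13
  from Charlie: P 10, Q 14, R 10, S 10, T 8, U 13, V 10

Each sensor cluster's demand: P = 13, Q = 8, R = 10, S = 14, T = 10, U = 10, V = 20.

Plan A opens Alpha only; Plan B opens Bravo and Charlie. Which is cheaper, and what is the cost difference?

Plan A: {Alpha}: P→Alpha 8·13=104, Q→Alpha 3·8=24, R→Alpha 4·10=40, S→Alpha 3·14=42, T→Alpha 15·10=150, U→Alpha 3·10=30, V→Alpha 2·20=40. Service 430; fixed 28; total 458.
Plan B: {Bravo, Charlie}: P→Bravo 10·13=130, Q→Bravo 5·8=40, R→Bravo 9·10=90, S→Bravo 5·14=70, T→Charlie 8·10=80, U→Charlie 13·10=130, V→Charlie 10·20=200. Service 740; fixed 155; total 895.
Difference: |458 − 895| = 437.

Plan A is cheaper by 437.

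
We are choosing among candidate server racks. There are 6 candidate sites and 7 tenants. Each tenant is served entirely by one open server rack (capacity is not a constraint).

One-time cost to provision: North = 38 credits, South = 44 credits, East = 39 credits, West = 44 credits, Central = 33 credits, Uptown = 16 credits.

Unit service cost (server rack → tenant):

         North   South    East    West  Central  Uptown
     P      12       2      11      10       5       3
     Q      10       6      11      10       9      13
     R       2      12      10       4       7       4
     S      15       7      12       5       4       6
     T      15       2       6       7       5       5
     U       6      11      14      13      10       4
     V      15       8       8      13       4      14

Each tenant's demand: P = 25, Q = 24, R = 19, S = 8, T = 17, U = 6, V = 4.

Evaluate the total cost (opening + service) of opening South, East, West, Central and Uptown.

Total cost: 552

Each tenant is assigned to its cheapest site among the open ones.
{South, East, West, Central, Uptown}: P→South 2·25=50, Q→South 6·24=144, R→West 4·19=76, S→Central 4·8=32, T→South 2·17=34, U→Uptown 4·6=24, V→Central 4·4=16. Service 376; fixed 176; total 552.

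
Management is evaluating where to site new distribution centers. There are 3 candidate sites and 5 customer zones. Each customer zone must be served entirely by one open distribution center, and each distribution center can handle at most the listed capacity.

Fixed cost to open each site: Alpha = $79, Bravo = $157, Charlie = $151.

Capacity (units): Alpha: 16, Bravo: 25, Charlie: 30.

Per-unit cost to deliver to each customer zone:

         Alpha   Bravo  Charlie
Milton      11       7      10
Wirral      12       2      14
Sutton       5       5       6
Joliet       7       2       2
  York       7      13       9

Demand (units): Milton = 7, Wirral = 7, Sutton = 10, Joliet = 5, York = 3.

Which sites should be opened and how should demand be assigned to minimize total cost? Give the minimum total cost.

Open {Alpha, Bravo}: Milton→Bravo 7·7=49, Wirral→Bravo 2·7=14, Sutton→Alpha 5·10=50, Joliet→Bravo 2·5=10, York→Alpha 7·3=21.
Loads: Alpha carries 13/16, Bravo carries 19/25. Service 144; fixed 236; total 380.
Next best feasible plan costs 398.

Minimum total cost: 380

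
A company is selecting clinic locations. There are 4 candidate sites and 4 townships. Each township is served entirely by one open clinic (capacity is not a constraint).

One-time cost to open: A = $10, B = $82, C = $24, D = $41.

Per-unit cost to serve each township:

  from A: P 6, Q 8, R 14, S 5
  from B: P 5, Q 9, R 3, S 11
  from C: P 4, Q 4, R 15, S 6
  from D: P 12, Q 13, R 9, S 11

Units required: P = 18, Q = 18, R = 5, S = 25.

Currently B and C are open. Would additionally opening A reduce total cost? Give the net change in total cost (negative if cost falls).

Yes — net change −15 (cost falls by 15).

Current service cost with {B, C}: 309.
Adding A: each township re-picks its cheapest; new service cost 284, saving 25.
Extra fixed cost: 10. Net change = 10 − 25 = -15.
(Totals: 415 → 400.)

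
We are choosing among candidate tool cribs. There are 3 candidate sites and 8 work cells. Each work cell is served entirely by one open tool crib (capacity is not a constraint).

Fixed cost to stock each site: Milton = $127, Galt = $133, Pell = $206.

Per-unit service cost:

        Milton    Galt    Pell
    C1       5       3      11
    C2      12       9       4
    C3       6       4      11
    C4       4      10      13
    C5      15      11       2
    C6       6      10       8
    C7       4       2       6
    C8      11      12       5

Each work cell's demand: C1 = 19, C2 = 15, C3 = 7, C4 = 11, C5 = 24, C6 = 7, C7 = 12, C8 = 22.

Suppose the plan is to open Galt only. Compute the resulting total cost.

Each work cell is assigned to its cheapest site among the open ones.
{Galt}: C1→Galt 3·19=57, C2→Galt 9·15=135, C3→Galt 4·7=28, C4→Galt 10·11=110, C5→Galt 11·24=264, C6→Galt 10·7=70, C7→Galt 2·12=24, C8→Galt 12·22=264. Service 952; fixed 133; total 1085.

Total cost: 1085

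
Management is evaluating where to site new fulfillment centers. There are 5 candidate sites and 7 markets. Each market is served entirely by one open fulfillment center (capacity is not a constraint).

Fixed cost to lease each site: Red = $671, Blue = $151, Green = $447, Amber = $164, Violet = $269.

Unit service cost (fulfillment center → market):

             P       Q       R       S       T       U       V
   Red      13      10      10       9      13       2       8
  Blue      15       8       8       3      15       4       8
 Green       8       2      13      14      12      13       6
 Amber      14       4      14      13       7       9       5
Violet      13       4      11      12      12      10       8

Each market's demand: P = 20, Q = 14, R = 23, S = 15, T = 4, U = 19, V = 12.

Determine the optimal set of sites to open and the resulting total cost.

For any fixed open set, each market goes to its cheapest open site; total = fixed + service.
{Blue}: P→Blue 15·20=300, Q→Blue 8·14=112, R→Blue 8·23=184, S→Blue 3·15=45, T→Blue 15·4=60, U→Blue 4·19=76, V→Blue 8·12=96. Service 873; fixed 151; total 1024.
{Blue, Amber}: P→Amber 14·20=280, Q→Amber 4·14=56, R→Blue 8·23=184, S→Blue 3·15=45, T→Amber 7·4=28, U→Blue 4·19=76, V→Amber 5·12=60. Service 729; fixed 315; total 1044.
{Blue, Violet}: P→Violet 13·20=260, Q→Violet 4·14=56, R→Blue 8·23=184, S→Blue 3·15=45, T→Violet 12·4=48, U→Blue 4·19=76, V→Blue 8·12=96. Service 765; fixed 420; total 1185.
{Red, Blue, Green, Amber, Violet}: service 543 + fixed 1702 = 2245
No other subset beats 1024.

Open Blue only; minimum total cost 1024.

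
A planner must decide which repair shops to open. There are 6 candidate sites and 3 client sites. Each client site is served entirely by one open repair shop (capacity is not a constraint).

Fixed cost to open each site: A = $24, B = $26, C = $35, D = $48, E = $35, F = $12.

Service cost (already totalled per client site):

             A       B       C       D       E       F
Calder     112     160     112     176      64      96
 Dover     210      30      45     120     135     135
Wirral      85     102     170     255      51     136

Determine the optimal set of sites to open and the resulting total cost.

For any fixed open set, each client site goes to its cheapest open site; total = fixed + service.
{B, E}: Calder→E 64, Dover→B 30, Wirral→E 51. Service 145; fixed 61; total 206.
{B, E, F}: Calder→E 64, Dover→B 30, Wirral→E 51. Service 145; fixed 73; total 218.
{A, B, E}: service 145 + fixed 85 = 230
{A, B, C, D, E, F}: Calder→E 64, Dover→B 30, Wirral→E 51. Service 145; fixed 180; total 325.
No other subset beats 206.

Open B and E; minimum total cost 206.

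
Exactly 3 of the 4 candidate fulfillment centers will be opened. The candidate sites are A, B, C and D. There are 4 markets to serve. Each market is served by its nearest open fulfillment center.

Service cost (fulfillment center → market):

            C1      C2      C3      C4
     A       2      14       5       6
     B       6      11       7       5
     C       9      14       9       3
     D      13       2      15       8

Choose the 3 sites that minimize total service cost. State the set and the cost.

With exactly 3 open, each market uses its cheapest among the chosen.
{A, C, D}: C1→A 2, C2→D 2, C3→A 5, C4→C 3. Service cost 12.
{A, B, D}: service cost 14
{B, C, D}: service cost 18
Among all 4 size-3 choices, {A, C, D} is lowest.

Choose A, C and D; total service cost 12.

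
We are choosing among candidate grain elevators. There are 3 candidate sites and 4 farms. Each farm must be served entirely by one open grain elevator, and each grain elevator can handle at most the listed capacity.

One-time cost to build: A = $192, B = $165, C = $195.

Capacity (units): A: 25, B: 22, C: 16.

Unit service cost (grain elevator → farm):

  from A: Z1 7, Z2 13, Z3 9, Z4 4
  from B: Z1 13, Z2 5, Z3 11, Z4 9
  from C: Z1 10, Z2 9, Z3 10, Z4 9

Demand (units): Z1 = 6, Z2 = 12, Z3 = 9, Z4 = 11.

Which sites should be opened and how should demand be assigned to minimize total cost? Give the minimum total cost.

Minimum total cost: 602

Open {A, B}: Z1→A 7·6=42, Z2→B 5·12=60, Z3→B 11·9=99, Z4→A 4·11=44.
Loads: A carries 17/25, B carries 21/22. Service 245; fixed 357; total 602.
Next best feasible plan costs 620.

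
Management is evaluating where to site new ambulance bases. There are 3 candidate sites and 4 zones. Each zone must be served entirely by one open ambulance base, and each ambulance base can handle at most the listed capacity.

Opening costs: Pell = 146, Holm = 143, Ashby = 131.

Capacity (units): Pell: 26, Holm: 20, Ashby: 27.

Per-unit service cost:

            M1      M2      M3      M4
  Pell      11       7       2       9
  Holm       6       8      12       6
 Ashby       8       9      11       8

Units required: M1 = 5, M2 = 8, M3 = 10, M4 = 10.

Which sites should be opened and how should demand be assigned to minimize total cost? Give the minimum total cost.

Open {Pell, Holm}: M1→Holm 6·5=30, M2→Pell 7·8=56, M3→Pell 2·10=20, M4→Holm 6·10=60.
Loads: Pell carries 18/26, Holm carries 15/20. Service 166; fixed 289; total 455.
Next best feasible plan costs 473.

Minimum total cost: 455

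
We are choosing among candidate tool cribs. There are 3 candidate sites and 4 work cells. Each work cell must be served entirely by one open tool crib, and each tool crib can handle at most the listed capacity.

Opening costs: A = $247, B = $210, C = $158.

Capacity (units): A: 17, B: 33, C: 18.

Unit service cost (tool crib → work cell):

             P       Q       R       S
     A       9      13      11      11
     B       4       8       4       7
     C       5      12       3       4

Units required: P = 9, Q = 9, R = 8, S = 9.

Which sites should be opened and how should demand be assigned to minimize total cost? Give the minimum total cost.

Open {B, C}: P→B 4·9=36, Q→B 8·9=72, R→C 3·8=24, S→C 4·9=36.
Loads: B carries 18/33, C carries 17/18. Service 168; fixed 368; total 536.
Next best feasible plan costs 544.

Minimum total cost: 536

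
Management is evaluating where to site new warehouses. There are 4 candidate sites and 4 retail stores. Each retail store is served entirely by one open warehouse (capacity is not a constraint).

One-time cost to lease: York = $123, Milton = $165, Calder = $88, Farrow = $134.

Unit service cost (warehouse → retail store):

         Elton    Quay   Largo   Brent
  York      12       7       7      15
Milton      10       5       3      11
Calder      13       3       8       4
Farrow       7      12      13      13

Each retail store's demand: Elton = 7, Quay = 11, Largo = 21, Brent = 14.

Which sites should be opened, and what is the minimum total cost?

For any fixed open set, each retail store goes to its cheapest open site; total = fixed + service.
{Calder}: Elton→Calder 13·7=91, Quay→Calder 3·11=33, Largo→Calder 8·21=168, Brent→Calder 4·14=56. Service 348; fixed 88; total 436.
{Milton, Calder}: service 222 + fixed 253 = 475
{Milton}: Elton→Milton 10·7=70, Quay→Milton 5·11=55, Largo→Milton 3·21=63, Brent→Milton 11·14=154. Service 342; fixed 165; total 507.
{York, Milton, Calder, Farrow}: Elton→Farrow 7·7=49, Quay→Calder 3·11=33, Largo→Milton 3·21=63, Brent→Calder 4·14=56. Service 201; fixed 510; total 711.
No other subset beats 436.

Open Calder only; minimum total cost 436.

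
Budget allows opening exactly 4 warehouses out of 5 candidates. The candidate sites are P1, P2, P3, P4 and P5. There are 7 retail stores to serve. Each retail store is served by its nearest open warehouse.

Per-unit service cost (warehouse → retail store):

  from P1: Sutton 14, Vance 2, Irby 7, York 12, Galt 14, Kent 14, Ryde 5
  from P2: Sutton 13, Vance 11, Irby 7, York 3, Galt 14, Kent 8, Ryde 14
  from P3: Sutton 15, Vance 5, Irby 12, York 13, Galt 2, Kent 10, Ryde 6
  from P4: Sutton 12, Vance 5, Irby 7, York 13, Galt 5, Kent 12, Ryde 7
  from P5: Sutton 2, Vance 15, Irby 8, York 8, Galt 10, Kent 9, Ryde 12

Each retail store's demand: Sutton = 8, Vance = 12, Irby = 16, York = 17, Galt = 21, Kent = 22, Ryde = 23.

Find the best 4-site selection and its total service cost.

With exactly 4 open, each retail store uses its cheapest among the chosen.
{P1, P2, P3, P5}: Sutton→P5 2·8=16, Vance→P1 2·12=24, Irby→P1 7·16=112, York→P2 3·17=51, Galt→P3 2·21=42, Kent→P2 8·22=176, Ryde→P1 5·23=115. Service cost 536.
{P2, P3, P4, P5}: service cost 595
{P1, P2, P4, P5}: service cost 599
Among all 5 size-4 choices, {P1, P2, P3, P5} is lowest.

Choose P1, P2, P3 and P5; total service cost 536.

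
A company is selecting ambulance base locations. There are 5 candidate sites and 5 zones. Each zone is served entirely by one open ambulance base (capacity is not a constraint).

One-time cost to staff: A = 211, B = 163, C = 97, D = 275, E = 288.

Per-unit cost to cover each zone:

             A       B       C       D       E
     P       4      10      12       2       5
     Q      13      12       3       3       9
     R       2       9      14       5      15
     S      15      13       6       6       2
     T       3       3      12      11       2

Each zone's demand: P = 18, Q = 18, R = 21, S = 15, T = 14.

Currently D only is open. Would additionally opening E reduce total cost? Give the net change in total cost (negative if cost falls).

Current service cost with {D}: 439.
Adding E: each zone re-picks its cheapest; new service cost 253, saving 186.
Extra fixed cost: 288. Net change = 288 − 186 = 102.
(Totals: 714 → 816.)

No — net change +102 (cost rises by 102).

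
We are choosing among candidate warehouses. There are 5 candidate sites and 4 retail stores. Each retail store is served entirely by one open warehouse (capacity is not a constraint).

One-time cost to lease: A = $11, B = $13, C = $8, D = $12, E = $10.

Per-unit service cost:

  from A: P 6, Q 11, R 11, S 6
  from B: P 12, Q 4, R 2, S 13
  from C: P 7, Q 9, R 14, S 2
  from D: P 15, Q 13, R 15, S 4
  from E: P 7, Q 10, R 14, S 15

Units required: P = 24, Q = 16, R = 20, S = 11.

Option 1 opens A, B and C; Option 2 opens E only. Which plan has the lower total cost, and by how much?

Option 1: {A, B, C}: P→A 6·24=144, Q→B 4·16=64, R→B 2·20=40, S→C 2·11=22. Service 270; fixed 32; total 302.
Option 2: {E}: P→E 7·24=168, Q→E 10·16=160, R→E 14·20=280, S→E 15·11=165. Service 773; fixed 10; total 783.
Difference: |302 − 783| = 481.

Option 1 is cheaper by 481.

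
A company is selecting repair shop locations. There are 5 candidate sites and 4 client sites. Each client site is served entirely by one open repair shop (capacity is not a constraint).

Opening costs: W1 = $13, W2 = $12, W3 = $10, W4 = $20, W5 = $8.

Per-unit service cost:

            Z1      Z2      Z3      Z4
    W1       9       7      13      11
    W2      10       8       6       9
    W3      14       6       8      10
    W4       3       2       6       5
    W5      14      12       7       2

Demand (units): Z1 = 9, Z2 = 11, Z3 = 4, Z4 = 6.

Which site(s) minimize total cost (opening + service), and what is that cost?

For any fixed open set, each client site goes to its cheapest open site; total = fixed + service.
{W4, W5}: Z1→W4 3·9=27, Z2→W4 2·11=22, Z3→W4 6·4=24, Z4→W5 2·6=12. Service 85; fixed 28; total 113.
{W3, W4, W5}: service 85 + fixed 38 = 123
{W4}: Z1→W4 3·9=27, Z2→W4 2·11=22, Z3→W4 6·4=24, Z4→W4 5·6=30. Service 103; fixed 20; total 123.
{W1, W2, W3, W4, W5}: Z1→W4 3·9=27, Z2→W4 2·11=22, Z3→W2 6·4=24, Z4→W5 2·6=12. Service 85; fixed 63; total 148.
No other subset beats 113.

Open W4 and W5; minimum total cost 113.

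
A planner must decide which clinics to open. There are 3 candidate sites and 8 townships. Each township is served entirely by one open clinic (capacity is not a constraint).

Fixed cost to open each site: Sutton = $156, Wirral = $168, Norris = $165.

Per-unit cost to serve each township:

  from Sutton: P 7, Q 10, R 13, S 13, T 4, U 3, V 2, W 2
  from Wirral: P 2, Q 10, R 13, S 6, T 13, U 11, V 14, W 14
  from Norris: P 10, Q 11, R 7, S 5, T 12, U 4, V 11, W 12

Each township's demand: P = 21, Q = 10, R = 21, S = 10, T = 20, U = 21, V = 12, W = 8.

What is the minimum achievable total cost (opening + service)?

For any fixed open set, each township goes to its cheapest open site; total = fixed + service.
{Sutton, Norris}: P→Sutton 7·21=147, Q→Sutton 10·10=100, R→Norris 7·21=147, S→Norris 5·10=50, T→Sutton 4·20=80, U→Sutton 3·21=63, V→Sutton 2·12=24, W→Sutton 2·8=16. Service 627; fixed 321; total 948.
{Sutton, Wirral}: service 658 + fixed 324 = 982
{Sutton}: P→Sutton 7·21=147, Q→Sutton 10·10=100, R→Sutton 13·21=273, S→Sutton 13·10=130, T→Sutton 4·20=80, U→Sutton 3·21=63, V→Sutton 2·12=24, W→Sutton 2·8=16. Service 833; fixed 156; total 989.
{Sutton, Wirral, Norris}: P→Wirral 2·21=42, Q→Sutton 10·10=100, R→Norris 7·21=147, S→Norris 5·10=50, T→Sutton 4·20=80, U→Sutton 3·21=63, V→Sutton 2·12=24, W→Sutton 2·8=16. Service 522; fixed 489; total 1011.
No other subset beats 948.

Minimum total cost: 948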